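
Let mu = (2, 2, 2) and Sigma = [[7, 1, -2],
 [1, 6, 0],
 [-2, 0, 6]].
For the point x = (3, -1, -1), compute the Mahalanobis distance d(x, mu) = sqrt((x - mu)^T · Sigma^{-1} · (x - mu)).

Step 1 — centre the observation: (x - mu) = (1, -3, -3).

Step 2 — invert Sigma (cofactor / det for 3×3, or solve directly):
  Sigma^{-1} = [[0.1622, -0.027, 0.0541],
 [-0.027, 0.1712, -0.009],
 [0.0541, -0.009, 0.1847]].

Step 3 — form the quadratic (x - mu)^T · Sigma^{-1} · (x - mu):
  Sigma^{-1} · (x - mu) = (0.0811, -0.5135, -0.473).
  (x - mu)^T · [Sigma^{-1} · (x - mu)] = (1)·(0.0811) + (-3)·(-0.5135) + (-3)·(-0.473) = 3.0405.

Step 4 — take square root: d = √(3.0405) ≈ 1.7437.

d(x, mu) = √(3.0405) ≈ 1.7437


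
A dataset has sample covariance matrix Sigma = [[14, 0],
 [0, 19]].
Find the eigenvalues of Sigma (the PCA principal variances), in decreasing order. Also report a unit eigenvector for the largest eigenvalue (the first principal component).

Step 1 — characteristic polynomial of 2×2 Sigma:
  det(Sigma - λI) = λ² - trace · λ + det = 0.
  trace = 14 + 19 = 33, det = 14·19 - (0)² = 266.
Step 2 — discriminant:
  Δ = trace² - 4·det = 1089 - 1064 = 25.
Step 3 — eigenvalues:
  λ = (trace ± √Δ)/2 = (33 ± 5)/2,
  λ_1 = 19,  λ_2 = 14.

Step 4 — unit eigenvector for λ_1: Sigma is diagonal, so its eigenvectors are the coordinate axes. λ_1 = 19 is the diagonal entry on the second coordinate axis, hence
  v_1 = (0, 1) (||v_1|| = 1).

λ_1 = 19,  λ_2 = 14;  v_1 ≈ (0, 1)


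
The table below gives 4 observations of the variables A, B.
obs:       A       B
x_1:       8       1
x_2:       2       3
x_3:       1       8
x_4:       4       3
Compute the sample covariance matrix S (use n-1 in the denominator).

Step 1 — column means:
  mean(A) = (8 + 2 + 1 + 4) / 4 = 15/4 = 3.75
  mean(B) = (1 + 3 + 8 + 3) / 4 = 15/4 = 3.75

Step 2 — sample covariance S[i,j] = (1/(n-1)) · Σ_k (x_{k,i} - mean_i) · (x_{k,j} - mean_j), with n-1 = 3.
  S[A,A] = ((4.25)·(4.25) + (-1.75)·(-1.75) + (-2.75)·(-2.75) + (0.25)·(0.25)) / 3 = 28.75/3 = 9.5833
  S[A,B] = ((4.25)·(-2.75) + (-1.75)·(-0.75) + (-2.75)·(4.25) + (0.25)·(-0.75)) / 3 = -22.25/3 = -7.4167
  S[B,B] = ((-2.75)·(-2.75) + (-0.75)·(-0.75) + (4.25)·(4.25) + (-0.75)·(-0.75)) / 3 = 26.75/3 = 8.9167

S is symmetric (S[j,i] = S[i,j]). Assembling:

S = [[9.5833, -7.4167],
 [-7.4167, 8.9167]]


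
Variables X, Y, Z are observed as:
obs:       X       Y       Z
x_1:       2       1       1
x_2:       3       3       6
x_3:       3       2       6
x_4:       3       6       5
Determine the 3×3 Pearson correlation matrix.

Step 1 — column means:
  mean(X) = (2 + 3 + 3 + 3) / 4 = 11/4 = 2.75
  mean(Y) = (1 + 3 + 2 + 6) / 4 = 12/4 = 3
  mean(Z) = (1 + 6 + 6 + 5) / 4 = 18/4 = 4.5

Step 2 — sample variances and covariances s[i,j] = (1/(n-1)) · Σ_k (x_{k,i} - mean_i) · (x_{k,j} - mean_j), with n-1 = 3:
  s[X,X] = ((-0.75)·(-0.75) + (0.25)·(0.25) + (0.25)·(0.25) + (0.25)·(0.25)) / 3 = 0.75/3 = 0.25
  s[X,Y] = ((-0.75)·(-2) + (0.25)·(0) + (0.25)·(-1) + (0.25)·(3)) / 3 = 2/3 = 0.6667
  s[X,Z] = ((-0.75)·(-3.5) + (0.25)·(1.5) + (0.25)·(1.5) + (0.25)·(0.5)) / 3 = 3.5/3 = 1.1667
  s[Y,Y] = ((-2)·(-2) + (0)·(0) + (-1)·(-1) + (3)·(3)) / 3 = 14/3 = 4.6667
  s[Y,Z] = ((-2)·(-3.5) + (0)·(1.5) + (-1)·(1.5) + (3)·(0.5)) / 3 = 7/3 = 2.3333
  s[Z,Z] = ((-3.5)·(-3.5) + (1.5)·(1.5) + (1.5)·(1.5) + (0.5)·(0.5)) / 3 = 17/3 = 5.6667
  Sample standard deviations s_i = √(s[i,i]):
  s(X) = √(0.25) = 0.5
  s(Y) = √(4.6667) = 2.1602
  s(Z) = √(5.6667) = 2.3805

Step 3 — r_{ij} = s_{ij} / (s_i · s_j):
  r[X,X] = 1 (diagonal).
  r[X,Y] = 0.6667 / (0.5 · 2.1602) = 0.6667 / 1.0801 = 0.6172
  r[X,Z] = 1.1667 / (0.5 · 2.3805) = 1.1667 / 1.1902 = 0.9802
  r[Y,Y] = 1 (diagonal).
  r[Y,Z] = 2.3333 / (2.1602 · 2.3805) = 2.3333 / 5.1424 = 0.4537
  r[Z,Z] = 1 (diagonal).

R is symmetric with unit diagonal. Assembling:

R = [[1, 0.6172, 0.9802],
 [0.6172, 1, 0.4537],
 [0.9802, 0.4537, 1]]


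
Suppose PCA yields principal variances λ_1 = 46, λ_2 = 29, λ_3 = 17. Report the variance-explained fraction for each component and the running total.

Step 1 — total variance = trace(Sigma) = Σ λ_i = 46 + 29 + 17 = 92.

Step 2 — fraction explained by component i = λ_i / Σ λ:
  PC1: 46/92 = 0.5
  PC2: 29/92 = 0.3152
  PC3: 17/92 = 0.1848

Step 3 — cumulative fraction after k components = (λ_1 + ... + λ_k) / Σ λ:
  k = 1: 46/92 = 0.5
  k = 2: (46 + 29)/92 = 75/92 = 0.8152
  k = 3: (46 + 29 + 17)/92 = 92/92 = 1

Summary (fraction, with percent):

explained: PC1 0.5 (50%), PC2 0.3152 (31.52%), PC3 0.1848 (18.48%);  cumulative: 0.5, 0.8152, 1


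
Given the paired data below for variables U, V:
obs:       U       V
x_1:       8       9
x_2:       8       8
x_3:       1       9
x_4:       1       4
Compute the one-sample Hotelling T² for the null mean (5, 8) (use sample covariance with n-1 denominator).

Step 1 — sample mean vector:
  mean(U) = (8 + 8 + 1 + 1) / 4 = 18/4 = 4.5
  mean(V) = (9 + 8 + 9 + 4) / 4 = 30/4 = 7.5
  x̄ = (4.5, 7.5),  deviation x̄ - mu_0 = (4.5, 7.5) - (5, 8) = (-0.5, -0.5).

Step 2 — sample covariance matrix, S[i,j] = (1/(n-1)) · Σ_k (x_{k,i} - mean_i) · (x_{k,j} - mean_j), divisor n-1 = 3:
  S[U,U] = ((3.5)·(3.5) + (3.5)·(3.5) + (-3.5)·(-3.5) + (-3.5)·(-3.5)) / 3 = 49/3 = 16.3333
  S[U,V] = ((3.5)·(1.5) + (3.5)·(0.5) + (-3.5)·(1.5) + (-3.5)·(-3.5)) / 3 = 14/3 = 4.6667
  S[V,V] = ((1.5)·(1.5) + (0.5)·(0.5) + (1.5)·(1.5) + (-3.5)·(-3.5)) / 3 = 17/3 = 5.6667
  S = [[16.3333, 4.6667],
 [4.6667, 5.6667]].

Step 3 — invert S. det(S) = 16.3333·5.6667 - (4.6667)² = 70.7778.
  S^{-1} = (1/det) · [[d, -b], [-b, a]] = [[0.0801, -0.0659],
 [-0.0659, 0.2308]].

Step 4 — quadratic form (x̄ - mu_0)^T · S^{-1} · (x̄ - mu_0):
  S^{-1} · (x̄ - mu_0) = (-0.0071, -0.0824),
  (x̄ - mu_0)^T · [...] = (-0.5)·(-0.0071) + (-0.5)·(-0.0824) = 0.0447.

Step 5 — scale by n: T² = 4 · 0.0447 = 0.179.

T² ≈ 0.179


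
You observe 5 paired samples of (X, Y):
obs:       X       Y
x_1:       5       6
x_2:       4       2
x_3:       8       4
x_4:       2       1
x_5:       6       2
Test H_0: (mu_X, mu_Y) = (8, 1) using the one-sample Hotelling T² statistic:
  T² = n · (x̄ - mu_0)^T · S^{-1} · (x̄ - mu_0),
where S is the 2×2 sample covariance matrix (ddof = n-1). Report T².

Step 1 — sample mean vector:
  mean(X) = (5 + 4 + 8 + 2 + 6) / 5 = 25/5 = 5
  mean(Y) = (6 + 2 + 4 + 1 + 2) / 5 = 15/5 = 3
  x̄ = (5, 3),  deviation x̄ - mu_0 = (5, 3) - (8, 1) = (-3, 2).

Step 2 — sample covariance matrix, S[i,j] = (1/(n-1)) · Σ_k (x_{k,i} - mean_i) · (x_{k,j} - mean_j), divisor n-1 = 4:
  S[X,X] = ((0)·(0) + (-1)·(-1) + (3)·(3) + (-3)·(-3) + (1)·(1)) / 4 = 20/4 = 5
  S[X,Y] = ((0)·(3) + (-1)·(-1) + (3)·(1) + (-3)·(-2) + (1)·(-1)) / 4 = 9/4 = 2.25
  S[Y,Y] = ((3)·(3) + (-1)·(-1) + (1)·(1) + (-2)·(-2) + (-1)·(-1)) / 4 = 16/4 = 4
  S = [[5, 2.25],
 [2.25, 4]].

Step 3 — invert S. det(S) = 5·4 - (2.25)² = 14.9375.
  S^{-1} = (1/det) · [[d, -b], [-b, a]] = [[0.2678, -0.1506],
 [-0.1506, 0.3347]].

Step 4 — quadratic form (x̄ - mu_0)^T · S^{-1} · (x̄ - mu_0):
  S^{-1} · (x̄ - mu_0) = (-1.1046, 1.1213),
  (x̄ - mu_0)^T · [...] = (-3)·(-1.1046) + (2)·(1.1213) = 5.5565.

Step 5 — scale by n: T² = 5 · 5.5565 = 27.7824.

T² ≈ 27.7824


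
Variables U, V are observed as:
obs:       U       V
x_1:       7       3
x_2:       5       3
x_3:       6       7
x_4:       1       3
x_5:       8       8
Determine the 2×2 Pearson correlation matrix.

Step 1 — column means:
  mean(U) = (7 + 5 + 6 + 1 + 8) / 5 = 27/5 = 5.4
  mean(V) = (3 + 3 + 7 + 3 + 8) / 5 = 24/5 = 4.8

Step 2 — sample variances and covariances s[i,j] = (1/(n-1)) · Σ_k (x_{k,i} - mean_i) · (x_{k,j} - mean_j), with n-1 = 4:
  s[U,U] = ((1.6)·(1.6) + (-0.4)·(-0.4) + (0.6)·(0.6) + (-4.4)·(-4.4) + (2.6)·(2.6)) / 4 = 29.2/4 = 7.3
  s[U,V] = ((1.6)·(-1.8) + (-0.4)·(-1.8) + (0.6)·(2.2) + (-4.4)·(-1.8) + (2.6)·(3.2)) / 4 = 15.4/4 = 3.85
  s[V,V] = ((-1.8)·(-1.8) + (-1.8)·(-1.8) + (2.2)·(2.2) + (-1.8)·(-1.8) + (3.2)·(3.2)) / 4 = 24.8/4 = 6.2
  Sample standard deviations s_i = √(s[i,i]):
  s(U) = √(7.3) = 2.7019
  s(V) = √(6.2) = 2.49

Step 3 — r_{ij} = s_{ij} / (s_i · s_j):
  r[U,U] = 1 (diagonal).
  r[U,V] = 3.85 / (2.7019 · 2.49) = 3.85 / 6.7276 = 0.5723
  r[V,V] = 1 (diagonal).

R is symmetric with unit diagonal. Assembling:

R = [[1, 0.5723],
 [0.5723, 1]]


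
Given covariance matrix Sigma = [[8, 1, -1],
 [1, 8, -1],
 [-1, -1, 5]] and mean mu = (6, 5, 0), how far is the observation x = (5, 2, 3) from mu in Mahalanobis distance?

Step 1 — centre the observation: (x - mu) = (-1, -3, 3).

Step 2 — invert Sigma (cofactor / det for 3×3, or solve directly):
  Sigma^{-1} = [[0.1296, -0.0133, 0.0233],
 [-0.0133, 0.1296, 0.0233],
 [0.0233, 0.0233, 0.2093]].

Step 3 — form the quadratic (x - mu)^T · Sigma^{-1} · (x - mu):
  Sigma^{-1} · (x - mu) = (-0.0199, -0.3056, 0.5349).
  (x - mu)^T · [Sigma^{-1} · (x - mu)] = (-1)·(-0.0199) + (-3)·(-0.3056) + (3)·(0.5349) = 2.5415.

Step 4 — take square root: d = √(2.5415) ≈ 1.5942.

d(x, mu) = √(2.5415) ≈ 1.5942


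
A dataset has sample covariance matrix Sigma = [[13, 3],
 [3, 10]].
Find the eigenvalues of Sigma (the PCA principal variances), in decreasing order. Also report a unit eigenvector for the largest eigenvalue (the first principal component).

Step 1 — characteristic polynomial of 2×2 Sigma:
  det(Sigma - λI) = λ² - trace · λ + det = 0.
  trace = 13 + 10 = 23, det = 13·10 - (3)² = 121.
Step 2 — discriminant:
  Δ = trace² - 4·det = 529 - 484 = 45.
Step 3 — eigenvalues:
  λ = (trace ± √Δ)/2 = (23 ± 6.7082)/2,
  λ_1 = 14.8541,  λ_2 = 8.1459.

Step 4 — unit eigenvector for λ_1: solve (Sigma - λ_1 I)v = 0. First row:
  (13 - 14.8541)·v_x + (3)·v_y = 0, i.e. (-1.8541)·v_x + (3)·v_y = 0,
  so v ∝ (b, λ_1 - a) = (3, 1.8541) = u.
  ||u|| = √((3)² + (1.8541)²) = √(12.4377) ≈ 3.5267,
  v_1 = u/||u|| ≈ (0.8507, 0.5257) (||v_1|| = 1).

λ_1 = 14.8541,  λ_2 = 8.1459;  v_1 ≈ (0.8507, 0.5257)


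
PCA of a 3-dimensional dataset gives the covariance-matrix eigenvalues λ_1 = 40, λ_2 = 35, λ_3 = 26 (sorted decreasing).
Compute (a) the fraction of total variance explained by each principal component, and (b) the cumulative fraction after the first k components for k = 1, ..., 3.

Step 1 — total variance = trace(Sigma) = Σ λ_i = 40 + 35 + 26 = 101.

Step 2 — fraction explained by component i = λ_i / Σ λ:
  PC1: 40/101 = 0.396
  PC2: 35/101 = 0.3465
  PC3: 26/101 = 0.2574

Step 3 — cumulative fraction after k components = (λ_1 + ... + λ_k) / Σ λ:
  k = 1: 40/101 = 0.396
  k = 2: (40 + 35)/101 = 75/101 = 0.7426
  k = 3: (40 + 35 + 26)/101 = 101/101 = 1

Summary (fraction, with percent):

explained: PC1 0.396 (39.6%), PC2 0.3465 (34.65%), PC3 0.2574 (25.74%);  cumulative: 0.396, 0.7426, 1


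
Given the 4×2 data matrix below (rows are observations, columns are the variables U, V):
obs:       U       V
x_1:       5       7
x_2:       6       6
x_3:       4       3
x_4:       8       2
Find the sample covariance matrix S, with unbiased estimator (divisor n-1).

Step 1 — column means:
  mean(U) = (5 + 6 + 4 + 8) / 4 = 23/4 = 5.75
  mean(V) = (7 + 6 + 3 + 2) / 4 = 18/4 = 4.5

Step 2 — sample covariance S[i,j] = (1/(n-1)) · Σ_k (x_{k,i} - mean_i) · (x_{k,j} - mean_j), with n-1 = 3.
  S[U,U] = ((-0.75)·(-0.75) + (0.25)·(0.25) + (-1.75)·(-1.75) + (2.25)·(2.25)) / 3 = 8.75/3 = 2.9167
  S[U,V] = ((-0.75)·(2.5) + (0.25)·(1.5) + (-1.75)·(-1.5) + (2.25)·(-2.5)) / 3 = -4.5/3 = -1.5
  S[V,V] = ((2.5)·(2.5) + (1.5)·(1.5) + (-1.5)·(-1.5) + (-2.5)·(-2.5)) / 3 = 17/3 = 5.6667

S is symmetric (S[j,i] = S[i,j]). Assembling:

S = [[2.9167, -1.5],
 [-1.5, 5.6667]]


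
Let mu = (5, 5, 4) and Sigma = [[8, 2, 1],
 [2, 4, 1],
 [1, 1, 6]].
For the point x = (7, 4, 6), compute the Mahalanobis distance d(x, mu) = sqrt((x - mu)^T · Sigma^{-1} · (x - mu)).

Step 1 — centre the observation: (x - mu) = (2, -1, 2).

Step 2 — invert Sigma (cofactor / det for 3×3, or solve directly):
  Sigma^{-1} = [[0.1438, -0.0687, -0.0125],
 [-0.0687, 0.2937, -0.0375],
 [-0.0125, -0.0375, 0.175]].

Step 3 — form the quadratic (x - mu)^T · Sigma^{-1} · (x - mu):
  Sigma^{-1} · (x - mu) = (0.3312, -0.5062, 0.3625).
  (x - mu)^T · [Sigma^{-1} · (x - mu)] = (2)·(0.3312) + (-1)·(-0.5062) + (2)·(0.3625) = 1.8937.

Step 4 — take square root: d = √(1.8937) ≈ 1.3761.

d(x, mu) = √(1.8937) ≈ 1.3761


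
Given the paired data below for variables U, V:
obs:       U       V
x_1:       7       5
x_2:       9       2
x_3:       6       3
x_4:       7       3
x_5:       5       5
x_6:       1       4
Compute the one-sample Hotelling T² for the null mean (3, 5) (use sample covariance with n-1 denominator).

Step 1 — sample mean vector:
  mean(U) = (7 + 9 + 6 + 7 + 5 + 1) / 6 = 35/6 = 5.8333
  mean(V) = (5 + 2 + 3 + 3 + 5 + 4) / 6 = 22/6 = 3.6667
  x̄ = (5.8333, 3.6667),  deviation x̄ - mu_0 = (5.8333, 3.6667) - (3, 5) = (2.8333, -1.3333).

Step 2 — sample covariance matrix, S[i,j] = (1/(n-1)) · Σ_k (x_{k,i} - mean_i) · (x_{k,j} - mean_j), divisor n-1 = 5:
  S[U,U] = ((1.1667)·(1.1667) + (3.1667)·(3.1667) + (0.1667)·(0.1667) + (1.1667)·(1.1667) + (-0.8333)·(-0.8333) + (-4.8333)·(-4.8333)) / 5 = 36.8333/5 = 7.3667
  S[U,V] = ((1.1667)·(1.3333) + (3.1667)·(-1.6667) + (0.1667)·(-0.6667) + (1.1667)·(-0.6667) + (-0.8333)·(1.3333) + (-4.8333)·(0.3333)) / 5 = -7.3333/5 = -1.4667
  S[V,V] = ((1.3333)·(1.3333) + (-1.6667)·(-1.6667) + (-0.6667)·(-0.6667) + (-0.6667)·(-0.6667) + (1.3333)·(1.3333) + (0.3333)·(0.3333)) / 5 = 7.3333/5 = 1.4667
  S = [[7.3667, -1.4667],
 [-1.4667, 1.4667]].

Step 3 — invert S. det(S) = 7.3667·1.4667 - (-1.4667)² = 8.6533.
  S^{-1} = (1/det) · [[d, -b], [-b, a]] = [[0.1695, 0.1695],
 [0.1695, 0.8513]].

Step 4 — quadratic form (x̄ - mu_0)^T · S^{-1} · (x̄ - mu_0):
  S^{-1} · (x̄ - mu_0) = (0.2542, -0.6549),
  (x̄ - mu_0)^T · [...] = (2.8333)·(0.2542) + (-1.3333)·(-0.6549) = 1.5935.

Step 5 — scale by n: T² = 6 · 1.5935 = 9.5609.

T² ≈ 9.5609


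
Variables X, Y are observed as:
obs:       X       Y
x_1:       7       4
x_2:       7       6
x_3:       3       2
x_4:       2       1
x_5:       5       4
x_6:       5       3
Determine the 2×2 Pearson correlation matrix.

Step 1 — column means:
  mean(X) = (7 + 7 + 3 + 2 + 5 + 5) / 6 = 29/6 = 4.8333
  mean(Y) = (4 + 6 + 2 + 1 + 4 + 3) / 6 = 20/6 = 3.3333

Step 2 — sample variances and covariances s[i,j] = (1/(n-1)) · Σ_k (x_{k,i} - mean_i) · (x_{k,j} - mean_j), with n-1 = 5:
  s[X,X] = ((2.1667)·(2.1667) + (2.1667)·(2.1667) + (-1.8333)·(-1.8333) + (-2.8333)·(-2.8333) + (0.1667)·(0.1667) + (0.1667)·(0.1667)) / 5 = 20.8333/5 = 4.1667
  s[X,Y] = ((2.1667)·(0.6667) + (2.1667)·(2.6667) + (-1.8333)·(-1.3333) + (-2.8333)·(-2.3333) + (0.1667)·(0.6667) + (0.1667)·(-0.3333)) / 5 = 16.3333/5 = 3.2667
  s[Y,Y] = ((0.6667)·(0.6667) + (2.6667)·(2.6667) + (-1.3333)·(-1.3333) + (-2.3333)·(-2.3333) + (0.6667)·(0.6667) + (-0.3333)·(-0.3333)) / 5 = 15.3333/5 = 3.0667
  Sample standard deviations s_i = √(s[i,i]):
  s(X) = √(4.1667) = 2.0412
  s(Y) = √(3.0667) = 1.7512

Step 3 — r_{ij} = s_{ij} / (s_i · s_j):
  r[X,X] = 1 (diagonal).
  r[X,Y] = 3.2667 / (2.0412 · 1.7512) = 3.2667 / 3.5746 = 0.9139
  r[Y,Y] = 1 (diagonal).

R is symmetric with unit diagonal. Assembling:

R = [[1, 0.9139],
 [0.9139, 1]]


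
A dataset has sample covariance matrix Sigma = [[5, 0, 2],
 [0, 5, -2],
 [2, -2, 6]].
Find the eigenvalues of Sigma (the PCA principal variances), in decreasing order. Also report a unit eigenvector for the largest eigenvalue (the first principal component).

Step 1 — characteristic polynomial p(λ) = det(λI - Sigma) = λ³ - tr·λ² + c_1·λ - det, where tr = trace, c_1 = sum of the principal 2×2 minors, det = det(Sigma):
  tr = 5 + 5 + 6 = 16,
  c_1 = (5·5 - (0)²) + (5·6 - (2)²) + (5·6 - (-2)²) = 25 + 26 + 26 = 77,
  det = 5·(5·6 - (-2)²) - (0)·((0)·6 - (-2)·(2)) + (2)·((0)·(-2) - 5·(2)) = 5·(26) - (0)·(4) + (2)·(-10) = 110.
  So p(λ) = λ³ - 16λ² + 77λ - 110.
Step 2 — look for an integer root (rational root theorem: any rational root is an integer divisor of 110). Testing λ = 5:
  p(5) = 125 - 400 + 385 - 110 = 0  ✓
  Dividing out (λ - 5): p(λ) = (λ - 5)(λ² - 11λ + 22).
Step 3 — remaining eigenvalues from the quadratic λ² - 11λ + 22 = 0:
  Δ = 11² - 4·22 = 121 - 88 = 33,  λ = (11 ± √33)/2 = (11 ± 5.7446)/2 ≈ 8.3723 or 2.6277.
  Sorted: λ_1 = 8.3723,  λ_2 = 5,  λ_3 = 2.6277  (check: sum = 16 = tr ✓).

Step 4 — unit eigenvector for λ_1 ≈ 8.3723: v spans the null space of (Sigma - λ_1 I), whose rows are
  r_1 = (-3.3723, 0, 2),  r_2 = (0, -3.3723, -2),  r_3 = (2, -2, -2.3723).
  v is orthogonal to every row, so take v ∝ r_1 × r_2 = ((0)·(-2) - (2)·(-3.3723), (2)·(0) - (-3.3723)·(-2), (-3.3723)·(-3.3723) - (0)·(0)) ≈ (6.7446, -6.7446, 11.3723).
  Let u = (6.7446, -6.7446, 11.3723).
  ||u|| = √((6.7446)² + (-6.7446)² + (11.3723)²) = √(220.307) ≈ 14.8427,  v_1 = u/||u|| ≈ (0.4544, -0.4544, 0.7662) (||v_1|| = 1).

λ_1 = 8.3723,  λ_2 = 5,  λ_3 = 2.6277;  v_1 ≈ (0.4544, -0.4544, 0.7662)


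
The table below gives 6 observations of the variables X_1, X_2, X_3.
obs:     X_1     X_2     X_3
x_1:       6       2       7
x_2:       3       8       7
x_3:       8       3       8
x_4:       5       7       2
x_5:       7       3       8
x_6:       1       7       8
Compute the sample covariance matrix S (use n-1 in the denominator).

Step 1 — column means:
  mean(X_1) = (6 + 3 + 8 + 5 + 7 + 1) / 6 = 30/6 = 5
  mean(X_2) = (2 + 8 + 3 + 7 + 3 + 7) / 6 = 30/6 = 5
  mean(X_3) = (7 + 7 + 8 + 2 + 8 + 8) / 6 = 40/6 = 6.6667

Step 2 — sample covariance S[i,j] = (1/(n-1)) · Σ_k (x_{k,i} - mean_i) · (x_{k,j} - mean_j), with n-1 = 5.
  S[X_1,X_1] = ((1)·(1) + (-2)·(-2) + (3)·(3) + (0)·(0) + (2)·(2) + (-4)·(-4)) / 5 = 34/5 = 6.8
  S[X_1,X_2] = ((1)·(-3) + (-2)·(3) + (3)·(-2) + (0)·(2) + (2)·(-2) + (-4)·(2)) / 5 = -27/5 = -5.4
  S[X_1,X_3] = ((1)·(0.3333) + (-2)·(0.3333) + (3)·(1.3333) + (0)·(-4.6667) + (2)·(1.3333) + (-4)·(1.3333)) / 5 = 1/5 = 0.2
  S[X_2,X_2] = ((-3)·(-3) + (3)·(3) + (-2)·(-2) + (2)·(2) + (-2)·(-2) + (2)·(2)) / 5 = 34/5 = 6.8
  S[X_2,X_3] = ((-3)·(0.3333) + (3)·(0.3333) + (-2)·(1.3333) + (2)·(-4.6667) + (-2)·(1.3333) + (2)·(1.3333)) / 5 = -12/5 = -2.4
  S[X_3,X_3] = ((0.3333)·(0.3333) + (0.3333)·(0.3333) + (1.3333)·(1.3333) + (-4.6667)·(-4.6667) + (1.3333)·(1.3333) + (1.3333)·(1.3333)) / 5 = 27.3333/5 = 5.4667

S is symmetric (S[j,i] = S[i,j]). Assembling:

S = [[6.8, -5.4, 0.2],
 [-5.4, 6.8, -2.4],
 [0.2, -2.4, 5.4667]]


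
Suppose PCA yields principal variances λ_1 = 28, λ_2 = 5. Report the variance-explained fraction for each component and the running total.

Step 1 — total variance = trace(Sigma) = Σ λ_i = 28 + 5 = 33.

Step 2 — fraction explained by component i = λ_i / Σ λ:
  PC1: 28/33 = 0.8485
  PC2: 5/33 = 0.1515

Step 3 — cumulative fraction after k components = (λ_1 + ... + λ_k) / Σ λ:
  k = 1: 28/33 = 0.8485
  k = 2: (28 + 5)/33 = 33/33 = 1

Summary (fraction, with percent):

explained: PC1 0.8485 (84.85%), PC2 0.1515 (15.15%);  cumulative: 0.8485, 1


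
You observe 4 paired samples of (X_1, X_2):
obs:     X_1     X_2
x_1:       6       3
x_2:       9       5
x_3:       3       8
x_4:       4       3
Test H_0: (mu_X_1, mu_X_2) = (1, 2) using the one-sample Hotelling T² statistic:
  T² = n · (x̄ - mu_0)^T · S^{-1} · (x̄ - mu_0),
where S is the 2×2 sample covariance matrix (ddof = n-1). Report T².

Step 1 — sample mean vector:
  mean(X_1) = (6 + 9 + 3 + 4) / 4 = 22/4 = 5.5
  mean(X_2) = (3 + 5 + 8 + 3) / 4 = 19/4 = 4.75
  x̄ = (5.5, 4.75),  deviation x̄ - mu_0 = (5.5, 4.75) - (1, 2) = (4.5, 2.75).

Step 2 — sample covariance matrix, S[i,j] = (1/(n-1)) · Σ_k (x_{k,i} - mean_i) · (x_{k,j} - mean_j), divisor n-1 = 3:
  S[X_1,X_1] = ((0.5)·(0.5) + (3.5)·(3.5) + (-2.5)·(-2.5) + (-1.5)·(-1.5)) / 3 = 21/3 = 7
  S[X_1,X_2] = ((0.5)·(-1.75) + (3.5)·(0.25) + (-2.5)·(3.25) + (-1.5)·(-1.75)) / 3 = -5.5/3 = -1.8333
  S[X_2,X_2] = ((-1.75)·(-1.75) + (0.25)·(0.25) + (3.25)·(3.25) + (-1.75)·(-1.75)) / 3 = 16.75/3 = 5.5833
  S = [[7, -1.8333],
 [-1.8333, 5.5833]].

Step 3 — invert S. det(S) = 7·5.5833 - (-1.8333)² = 35.7222.
  S^{-1} = (1/det) · [[d, -b], [-b, a]] = [[0.1563, 0.0513],
 [0.0513, 0.196]].

Step 4 — quadratic form (x̄ - mu_0)^T · S^{-1} · (x̄ - mu_0):
  S^{-1} · (x̄ - mu_0) = (0.8445, 0.7698),
  (x̄ - mu_0)^T · [...] = (4.5)·(0.8445) + (2.75)·(0.7698) = 5.9172.

Step 5 — scale by n: T² = 4 · 5.9172 = 23.6687.

T² ≈ 23.6687


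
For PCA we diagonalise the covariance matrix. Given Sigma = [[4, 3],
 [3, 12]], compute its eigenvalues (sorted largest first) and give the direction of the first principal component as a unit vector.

Step 1 — characteristic polynomial of 2×2 Sigma:
  det(Sigma - λI) = λ² - trace · λ + det = 0.
  trace = 4 + 12 = 16, det = 4·12 - (3)² = 39.
Step 2 — discriminant:
  Δ = trace² - 4·det = 256 - 156 = 100.
Step 3 — eigenvalues:
  λ = (trace ± √Δ)/2 = (16 ± 10)/2,
  λ_1 = 13,  λ_2 = 3.

Step 4 — unit eigenvector for λ_1: solve (Sigma - λ_1 I)v = 0. First row:
  (4 - 13)·v_x + (3)·v_y = 0, i.e. (-9)·v_x + (3)·v_y = 0,
  so v ∝ (b, λ_1 - a) = (3, 9) = u.
  ||u|| = √((3)² + (9)²) = √(90) ≈ 9.4868,
  v_1 = u/||u|| ≈ (0.3162, 0.9487) (||v_1|| = 1).

λ_1 = 13,  λ_2 = 3;  v_1 ≈ (0.3162, 0.9487)


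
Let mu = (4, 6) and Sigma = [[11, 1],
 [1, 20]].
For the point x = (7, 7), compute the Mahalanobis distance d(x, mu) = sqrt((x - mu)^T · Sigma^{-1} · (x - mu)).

Step 1 — centre the observation: (x - mu) = (3, 1).

Step 2 — invert Sigma. det(Sigma) = 11·20 - (1)² = 219.
  Sigma^{-1} = (1/det) · [[d, -b], [-b, a]] = [[0.0913, -0.0046],
 [-0.0046, 0.0502]].

Step 3 — form the quadratic (x - mu)^T · Sigma^{-1} · (x - mu):
  Sigma^{-1} · (x - mu) = (0.2694, 0.0365).
  (x - mu)^T · [Sigma^{-1} · (x - mu)] = (3)·(0.2694) + (1)·(0.0365) = 0.8447.

Step 4 — take square root: d = √(0.8447) ≈ 0.9191.

d(x, mu) = √(0.8447) ≈ 0.9191


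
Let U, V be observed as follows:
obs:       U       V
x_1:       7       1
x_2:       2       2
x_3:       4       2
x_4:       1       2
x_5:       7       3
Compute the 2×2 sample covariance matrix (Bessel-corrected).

Step 1 — column means:
  mean(U) = (7 + 2 + 4 + 1 + 7) / 5 = 21/5 = 4.2
  mean(V) = (1 + 2 + 2 + 2 + 3) / 5 = 10/5 = 2

Step 2 — sample covariance S[i,j] = (1/(n-1)) · Σ_k (x_{k,i} - mean_i) · (x_{k,j} - mean_j), with n-1 = 4.
  S[U,U] = ((2.8)·(2.8) + (-2.2)·(-2.2) + (-0.2)·(-0.2) + (-3.2)·(-3.2) + (2.8)·(2.8)) / 4 = 30.8/4 = 7.7
  S[U,V] = ((2.8)·(-1) + (-2.2)·(0) + (-0.2)·(0) + (-3.2)·(0) + (2.8)·(1)) / 4 = 0/4 = 0
  S[V,V] = ((-1)·(-1) + (0)·(0) + (0)·(0) + (0)·(0) + (1)·(1)) / 4 = 2/4 = 0.5

S is symmetric (S[j,i] = S[i,j]). Assembling:

S = [[7.7, 0],
 [0, 0.5]]


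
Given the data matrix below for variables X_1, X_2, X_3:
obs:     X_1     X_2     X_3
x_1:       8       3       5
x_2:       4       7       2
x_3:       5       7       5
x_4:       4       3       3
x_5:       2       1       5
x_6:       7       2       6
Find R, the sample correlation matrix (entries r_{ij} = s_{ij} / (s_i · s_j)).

Step 1 — column means:
  mean(X_1) = (8 + 4 + 5 + 4 + 2 + 7) / 6 = 30/6 = 5
  mean(X_2) = (3 + 7 + 7 + 3 + 1 + 2) / 6 = 23/6 = 3.8333
  mean(X_3) = (5 + 2 + 5 + 3 + 5 + 6) / 6 = 26/6 = 4.3333

Step 2 — sample variances and covariances s[i,j] = (1/(n-1)) · Σ_k (x_{k,i} - mean_i) · (x_{k,j} - mean_j), with n-1 = 5:
  s[X_1,X_1] = ((3)·(3) + (-1)·(-1) + (0)·(0) + (-1)·(-1) + (-3)·(-3) + (2)·(2)) / 5 = 24/5 = 4.8
  s[X_1,X_2] = ((3)·(-0.8333) + (-1)·(3.1667) + (0)·(3.1667) + (-1)·(-0.8333) + (-3)·(-2.8333) + (2)·(-1.8333)) / 5 = 0/5 = 0
  s[X_1,X_3] = ((3)·(0.6667) + (-1)·(-2.3333) + (0)·(0.6667) + (-1)·(-1.3333) + (-3)·(0.6667) + (2)·(1.6667)) / 5 = 7/5 = 1.4
  s[X_2,X_2] = ((-0.8333)·(-0.8333) + (3.1667)·(3.1667) + (3.1667)·(3.1667) + (-0.8333)·(-0.8333) + (-2.8333)·(-2.8333) + (-1.8333)·(-1.8333)) / 5 = 32.8333/5 = 6.5667
  s[X_2,X_3] = ((-0.8333)·(0.6667) + (3.1667)·(-2.3333) + (3.1667)·(0.6667) + (-0.8333)·(-1.3333) + (-2.8333)·(0.6667) + (-1.8333)·(1.6667)) / 5 = -9.6667/5 = -1.9333
  s[X_3,X_3] = ((0.6667)·(0.6667) + (-2.3333)·(-2.3333) + (0.6667)·(0.6667) + (-1.3333)·(-1.3333) + (0.6667)·(0.6667) + (1.6667)·(1.6667)) / 5 = 11.3333/5 = 2.2667
  Sample standard deviations s_i = √(s[i,i]):
  s(X_1) = √(4.8) = 2.1909
  s(X_2) = √(6.5667) = 2.5626
  s(X_3) = √(2.2667) = 1.5055

Step 3 — r_{ij} = s_{ij} / (s_i · s_j):
  r[X_1,X_1] = 1 (diagonal).
  r[X_1,X_2] = 0 / (2.1909 · 2.5626) = 0 / 5.6143 = 0
  r[X_1,X_3] = 1.4 / (2.1909 · 1.5055) = 1.4 / 3.2985 = 0.4244
  r[X_2,X_2] = 1 (diagonal).
  r[X_2,X_3] = -1.9333 / (2.5626 · 1.5055) = -1.9333 / 3.858 = -0.5011
  r[X_3,X_3] = 1 (diagonal).

R is symmetric with unit diagonal. Assembling:

R = [[1, 0, 0.4244],
 [0, 1, -0.5011],
 [0.4244, -0.5011, 1]]


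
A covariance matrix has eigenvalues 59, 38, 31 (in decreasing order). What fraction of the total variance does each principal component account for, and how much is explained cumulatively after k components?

Step 1 — total variance = trace(Sigma) = Σ λ_i = 59 + 38 + 31 = 128.

Step 2 — fraction explained by component i = λ_i / Σ λ:
  PC1: 59/128 = 0.4609
  PC2: 38/128 = 0.2969
  PC3: 31/128 = 0.2422

Step 3 — cumulative fraction after k components = (λ_1 + ... + λ_k) / Σ λ:
  k = 1: 59/128 = 0.4609
  k = 2: (59 + 38)/128 = 97/128 = 0.7578
  k = 3: (59 + 38 + 31)/128 = 128/128 = 1

Summary (fraction, with percent):

explained: PC1 0.4609 (46.09%), PC2 0.2969 (29.69%), PC3 0.2422 (24.22%);  cumulative: 0.4609, 0.7578, 1


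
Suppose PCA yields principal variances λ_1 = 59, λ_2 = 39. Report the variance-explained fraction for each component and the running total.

Step 1 — total variance = trace(Sigma) = Σ λ_i = 59 + 39 = 98.

Step 2 — fraction explained by component i = λ_i / Σ λ:
  PC1: 59/98 = 0.602
  PC2: 39/98 = 0.398

Step 3 — cumulative fraction after k components = (λ_1 + ... + λ_k) / Σ λ:
  k = 1: 59/98 = 0.602
  k = 2: (59 + 39)/98 = 98/98 = 1

Summary (fraction, with percent):

explained: PC1 0.602 (60.2%), PC2 0.398 (39.8%);  cumulative: 0.602, 1


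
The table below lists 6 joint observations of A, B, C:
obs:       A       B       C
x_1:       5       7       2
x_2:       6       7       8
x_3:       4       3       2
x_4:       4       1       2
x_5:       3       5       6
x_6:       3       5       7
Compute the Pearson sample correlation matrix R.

Step 1 — column means:
  mean(A) = (5 + 6 + 4 + 4 + 3 + 3) / 6 = 25/6 = 4.1667
  mean(B) = (7 + 7 + 3 + 1 + 5 + 5) / 6 = 28/6 = 4.6667
  mean(C) = (2 + 8 + 2 + 2 + 6 + 7) / 6 = 27/6 = 4.5

Step 2 — sample variances and covariances s[i,j] = (1/(n-1)) · Σ_k (x_{k,i} - mean_i) · (x_{k,j} - mean_j), with n-1 = 5:
  s[A,A] = ((0.8333)·(0.8333) + (1.8333)·(1.8333) + (-0.1667)·(-0.1667) + (-0.1667)·(-0.1667) + (-1.1667)·(-1.1667) + (-1.1667)·(-1.1667)) / 5 = 6.8333/5 = 1.3667
  s[A,B] = ((0.8333)·(2.3333) + (1.8333)·(2.3333) + (-0.1667)·(-1.6667) + (-0.1667)·(-3.6667) + (-1.1667)·(0.3333) + (-1.1667)·(0.3333)) / 5 = 6.3333/5 = 1.2667
  s[A,C] = ((0.8333)·(-2.5) + (1.8333)·(3.5) + (-0.1667)·(-2.5) + (-0.1667)·(-2.5) + (-1.1667)·(1.5) + (-1.1667)·(2.5)) / 5 = 0.5/5 = 0.1
  s[B,B] = ((2.3333)·(2.3333) + (2.3333)·(2.3333) + (-1.6667)·(-1.6667) + (-3.6667)·(-3.6667) + (0.3333)·(0.3333) + (0.3333)·(0.3333)) / 5 = 27.3333/5 = 5.4667
  s[B,C] = ((2.3333)·(-2.5) + (2.3333)·(3.5) + (-1.6667)·(-2.5) + (-3.6667)·(-2.5) + (0.3333)·(1.5) + (0.3333)·(2.5)) / 5 = 17/5 = 3.4
  s[C,C] = ((-2.5)·(-2.5) + (3.5)·(3.5) + (-2.5)·(-2.5) + (-2.5)·(-2.5) + (1.5)·(1.5) + (2.5)·(2.5)) / 5 = 39.5/5 = 7.9
  Sample standard deviations s_i = √(s[i,i]):
  s(A) = √(1.3667) = 1.169
  s(B) = √(5.4667) = 2.3381
  s(C) = √(7.9) = 2.8107

Step 3 — r_{ij} = s_{ij} / (s_i · s_j):
  r[A,A] = 1 (diagonal).
  r[A,B] = 1.2667 / (1.169 · 2.3381) = 1.2667 / 2.7333 = 0.4634
  r[A,C] = 0.1 / (1.169 · 2.8107) = 0.1 / 3.2858 = 0.0304
  r[B,B] = 1 (diagonal).
  r[B,C] = 3.4 / (2.3381 · 2.8107) = 3.4 / 6.5717 = 0.5174
  r[C,C] = 1 (diagonal).

R is symmetric with unit diagonal. Assembling:

R = [[1, 0.4634, 0.0304],
 [0.4634, 1, 0.5174],
 [0.0304, 0.5174, 1]]


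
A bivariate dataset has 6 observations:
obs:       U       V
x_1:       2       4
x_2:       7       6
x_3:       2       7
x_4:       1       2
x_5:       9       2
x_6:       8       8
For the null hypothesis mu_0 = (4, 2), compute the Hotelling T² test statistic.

Step 1 — sample mean vector:
  mean(U) = (2 + 7 + 2 + 1 + 9 + 8) / 6 = 29/6 = 4.8333
  mean(V) = (4 + 6 + 7 + 2 + 2 + 8) / 6 = 29/6 = 4.8333
  x̄ = (4.8333, 4.8333),  deviation x̄ - mu_0 = (4.8333, 4.8333) - (4, 2) = (0.8333, 2.8333).

Step 2 — sample covariance matrix, S[i,j] = (1/(n-1)) · Σ_k (x_{k,i} - mean_i) · (x_{k,j} - mean_j), divisor n-1 = 5:
  S[U,U] = ((-2.8333)·(-2.8333) + (2.1667)·(2.1667) + (-2.8333)·(-2.8333) + (-3.8333)·(-3.8333) + (4.1667)·(4.1667) + (3.1667)·(3.1667)) / 5 = 62.8333/5 = 12.5667
  S[U,V] = ((-2.8333)·(-0.8333) + (2.1667)·(1.1667) + (-2.8333)·(2.1667) + (-3.8333)·(-2.8333) + (4.1667)·(-2.8333) + (3.1667)·(3.1667)) / 5 = 7.8333/5 = 1.5667
  S[V,V] = ((-0.8333)·(-0.8333) + (1.1667)·(1.1667) + (2.1667)·(2.1667) + (-2.8333)·(-2.8333) + (-2.8333)·(-2.8333) + (3.1667)·(3.1667)) / 5 = 32.8333/5 = 6.5667
  S = [[12.5667, 1.5667],
 [1.5667, 6.5667]].

Step 3 — invert S. det(S) = 12.5667·6.5667 - (1.5667)² = 80.0667.
  S^{-1} = (1/det) · [[d, -b], [-b, a]] = [[0.082, -0.0196],
 [-0.0196, 0.157]].

Step 4 — quadratic form (x̄ - mu_0)^T · S^{-1} · (x̄ - mu_0):
  S^{-1} · (x̄ - mu_0) = (0.0129, 0.4284),
  (x̄ - mu_0)^T · [...] = (0.8333)·(0.0129) + (2.8333)·(0.4284) = 1.2245.

Step 5 — scale by n: T² = 6 · 1.2245 = 7.3472.

T² ≈ 7.3472


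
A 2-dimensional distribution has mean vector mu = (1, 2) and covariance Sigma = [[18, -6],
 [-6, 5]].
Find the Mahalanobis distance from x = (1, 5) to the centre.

Step 1 — centre the observation: (x - mu) = (0, 3).

Step 2 — invert Sigma. det(Sigma) = 18·5 - (-6)² = 54.
  Sigma^{-1} = (1/det) · [[d, -b], [-b, a]] = [[0.0926, 0.1111],
 [0.1111, 0.3333]].

Step 3 — form the quadratic (x - mu)^T · Sigma^{-1} · (x - mu):
  Sigma^{-1} · (x - mu) = (0.3333, 1).
  (x - mu)^T · [Sigma^{-1} · (x - mu)] = (0)·(0.3333) + (3)·(1) = 3.

Step 4 — take square root: d = √(3) ≈ 1.7321.

d(x, mu) = √(3) ≈ 1.7321


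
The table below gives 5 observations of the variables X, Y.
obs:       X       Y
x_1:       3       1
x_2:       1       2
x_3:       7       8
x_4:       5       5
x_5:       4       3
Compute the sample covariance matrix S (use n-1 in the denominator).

Step 1 — column means:
  mean(X) = (3 + 1 + 7 + 5 + 4) / 5 = 20/5 = 4
  mean(Y) = (1 + 2 + 8 + 5 + 3) / 5 = 19/5 = 3.8

Step 2 — sample covariance S[i,j] = (1/(n-1)) · Σ_k (x_{k,i} - mean_i) · (x_{k,j} - mean_j), with n-1 = 4.
  S[X,X] = ((-1)·(-1) + (-3)·(-3) + (3)·(3) + (1)·(1) + (0)·(0)) / 4 = 20/4 = 5
  S[X,Y] = ((-1)·(-2.8) + (-3)·(-1.8) + (3)·(4.2) + (1)·(1.2) + (0)·(-0.8)) / 4 = 22/4 = 5.5
  S[Y,Y] = ((-2.8)·(-2.8) + (-1.8)·(-1.8) + (4.2)·(4.2) + (1.2)·(1.2) + (-0.8)·(-0.8)) / 4 = 30.8/4 = 7.7

S is symmetric (S[j,i] = S[i,j]). Assembling:

S = [[5, 5.5],
 [5.5, 7.7]]


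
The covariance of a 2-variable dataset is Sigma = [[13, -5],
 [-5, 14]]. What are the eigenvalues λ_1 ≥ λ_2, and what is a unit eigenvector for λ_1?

Step 1 — characteristic polynomial of 2×2 Sigma:
  det(Sigma - λI) = λ² - trace · λ + det = 0.
  trace = 13 + 14 = 27, det = 13·14 - (-5)² = 157.
Step 2 — discriminant:
  Δ = trace² - 4·det = 729 - 628 = 101.
Step 3 — eigenvalues:
  λ = (trace ± √Δ)/2 = (27 ± 10.0499)/2,
  λ_1 = 18.5249,  λ_2 = 8.4751.

Step 4 — unit eigenvector for λ_1: solve (Sigma - λ_1 I)v = 0. First row:
  (13 - 18.5249)·v_x + (-5)·v_y = 0, i.e. (-5.5249)·v_x + (-5)·v_y = 0,
  so v ∝ (b, λ_1 - a) = (-5, 5.5249); multiply by -1 so the first entry is positive: u = (5, -5.5249).
  ||u|| = √((5)² + (-5.5249)²) = √(55.5249) ≈ 7.4515,
  v_1 = u/||u|| ≈ (0.671, -0.7415) (||v_1|| = 1).

λ_1 = 18.5249,  λ_2 = 8.4751;  v_1 ≈ (0.671, -0.7415)


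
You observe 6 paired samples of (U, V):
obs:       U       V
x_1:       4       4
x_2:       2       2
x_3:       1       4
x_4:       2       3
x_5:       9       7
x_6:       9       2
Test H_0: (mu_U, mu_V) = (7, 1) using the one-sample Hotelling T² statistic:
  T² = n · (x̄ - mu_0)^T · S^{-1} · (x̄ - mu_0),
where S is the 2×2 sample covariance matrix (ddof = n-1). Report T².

Step 1 — sample mean vector:
  mean(U) = (4 + 2 + 1 + 2 + 9 + 9) / 6 = 27/6 = 4.5
  mean(V) = (4 + 2 + 4 + 3 + 7 + 2) / 6 = 22/6 = 3.6667
  x̄ = (4.5, 3.6667),  deviation x̄ - mu_0 = (4.5, 3.6667) - (7, 1) = (-2.5, 2.6667).

Step 2 — sample covariance matrix, S[i,j] = (1/(n-1)) · Σ_k (x_{k,i} - mean_i) · (x_{k,j} - mean_j), divisor n-1 = 5:
  S[U,U] = ((-0.5)·(-0.5) + (-2.5)·(-2.5) + (-3.5)·(-3.5) + (-2.5)·(-2.5) + (4.5)·(4.5) + (4.5)·(4.5)) / 5 = 65.5/5 = 13.1
  S[U,V] = ((-0.5)·(0.3333) + (-2.5)·(-1.6667) + (-3.5)·(0.3333) + (-2.5)·(-0.6667) + (4.5)·(3.3333) + (4.5)·(-1.6667)) / 5 = 12/5 = 2.4
  S[V,V] = ((0.3333)·(0.3333) + (-1.6667)·(-1.6667) + (0.3333)·(0.3333) + (-0.6667)·(-0.6667) + (3.3333)·(3.3333) + (-1.6667)·(-1.6667)) / 5 = 17.3333/5 = 3.4667
  S = [[13.1, 2.4],
 [2.4, 3.4667]].

Step 3 — invert S. det(S) = 13.1·3.4667 - (2.4)² = 39.6533.
  S^{-1} = (1/det) · [[d, -b], [-b, a]] = [[0.0874, -0.0605],
 [-0.0605, 0.3304]].

Step 4 — quadratic form (x̄ - mu_0)^T · S^{-1} · (x̄ - mu_0):
  S^{-1} · (x̄ - mu_0) = (-0.38, 1.0323),
  (x̄ - mu_0)^T · [...] = (-2.5)·(-0.38) + (2.6667)·(1.0323) = 3.7026.

Step 5 — scale by n: T² = 6 · 3.7026 = 22.2159.

T² ≈ 22.2159


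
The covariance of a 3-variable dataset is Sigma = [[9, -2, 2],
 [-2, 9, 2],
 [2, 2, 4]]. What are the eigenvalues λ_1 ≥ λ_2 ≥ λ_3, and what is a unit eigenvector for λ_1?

Step 1 — characteristic polynomial p(λ) = det(λI - Sigma) = λ³ - tr·λ² + c_1·λ - det, where tr = trace, c_1 = sum of the principal 2×2 minors, det = det(Sigma):
  tr = 9 + 9 + 4 = 22,
  c_1 = (9·9 - (-2)²) + (9·4 - (2)²) + (9·4 - (2)²) = 77 + 32 + 32 = 141,
  det = 9·(9·4 - (2)²) - (-2)·((-2)·4 - (2)·(2)) + (2)·((-2)·(2) - 9·(2)) = 9·(32) - (-2)·(-12) + (2)·(-22) = 220.
  So p(λ) = λ³ - 22λ² + 141λ - 220.
Step 2 — look for an integer root (rational root theorem: any rational root is an integer divisor of 220). Testing λ = 11:
  p(11) = 1331 - 2662 + 1551 - 220 = 0  ✓
  Dividing out (λ - 11): p(λ) = (λ - 11)(λ² - 11λ + 20).
Step 3 — remaining eigenvalues from the quadratic λ² - 11λ + 20 = 0:
  Δ = 11² - 4·20 = 121 - 80 = 41,  λ = (11 ± √41)/2 = (11 ± 6.4031)/2 ≈ 8.7016 or 2.2984.
  Sorted: λ_1 = 11,  λ_2 = 8.7016,  λ_3 = 2.2984  (check: sum = 22 = tr ✓).

Step 4 — unit eigenvector for λ_1 = 11: v spans the null space of (Sigma - λ_1 I), whose rows are
  r_1 = (-2, -2, 2),  r_2 = (-2, -2, 2),  r_3 = (2, 2, -7).
  v is orthogonal to every row, so take v ∝ r_1 × r_3 = ((-2)·(-7) - (2)·(2), (2)·(2) - (-2)·(-7), (-2)·(2) - (-2)·(2)) = (10, -10, 0).
  Rescale (divide by 10): u = (1, -1, 0).
  ||u|| = √((1)² + (-1)² + (0)²) = √(2) ≈ 1.4142,  v_1 = u/||u|| ≈ (0.7071, -0.7071, 0) (||v_1|| = 1).

λ_1 = 11,  λ_2 = 8.7016,  λ_3 = 2.2984;  v_1 ≈ (0.7071, -0.7071, 0)


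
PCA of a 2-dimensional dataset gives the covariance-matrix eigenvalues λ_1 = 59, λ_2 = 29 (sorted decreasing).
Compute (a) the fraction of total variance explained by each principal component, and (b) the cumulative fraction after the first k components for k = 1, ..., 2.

Step 1 — total variance = trace(Sigma) = Σ λ_i = 59 + 29 = 88.

Step 2 — fraction explained by component i = λ_i / Σ λ:
  PC1: 59/88 = 0.6705
  PC2: 29/88 = 0.3295

Step 3 — cumulative fraction after k components = (λ_1 + ... + λ_k) / Σ λ:
  k = 1: 59/88 = 0.6705
  k = 2: (59 + 29)/88 = 88/88 = 1

Summary (fraction, with percent):

explained: PC1 0.6705 (67.05%), PC2 0.3295 (32.95%);  cumulative: 0.6705, 1


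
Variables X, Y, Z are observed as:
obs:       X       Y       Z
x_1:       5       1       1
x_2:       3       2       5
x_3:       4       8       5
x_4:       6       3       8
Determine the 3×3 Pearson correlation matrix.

Step 1 — column means:
  mean(X) = (5 + 3 + 4 + 6) / 4 = 18/4 = 4.5
  mean(Y) = (1 + 2 + 8 + 3) / 4 = 14/4 = 3.5
  mean(Z) = (1 + 5 + 5 + 8) / 4 = 19/4 = 4.75

Step 2 — sample variances and covariances s[i,j] = (1/(n-1)) · Σ_k (x_{k,i} - mean_i) · (x_{k,j} - mean_j), with n-1 = 3:
  s[X,X] = ((0.5)·(0.5) + (-1.5)·(-1.5) + (-0.5)·(-0.5) + (1.5)·(1.5)) / 3 = 5/3 = 1.6667
  s[X,Y] = ((0.5)·(-2.5) + (-1.5)·(-1.5) + (-0.5)·(4.5) + (1.5)·(-0.5)) / 3 = -2/3 = -0.6667
  s[X,Z] = ((0.5)·(-3.75) + (-1.5)·(0.25) + (-0.5)·(0.25) + (1.5)·(3.25)) / 3 = 2.5/3 = 0.8333
  s[Y,Y] = ((-2.5)·(-2.5) + (-1.5)·(-1.5) + (4.5)·(4.5) + (-0.5)·(-0.5)) / 3 = 29/3 = 9.6667
  s[Y,Z] = ((-2.5)·(-3.75) + (-1.5)·(0.25) + (4.5)·(0.25) + (-0.5)·(3.25)) / 3 = 8.5/3 = 2.8333
  s[Z,Z] = ((-3.75)·(-3.75) + (0.25)·(0.25) + (0.25)·(0.25) + (3.25)·(3.25)) / 3 = 24.75/3 = 8.25
  Sample standard deviations s_i = √(s[i,i]):
  s(X) = √(1.6667) = 1.291
  s(Y) = √(9.6667) = 3.1091
  s(Z) = √(8.25) = 2.8723

Step 3 — r_{ij} = s_{ij} / (s_i · s_j):
  r[X,X] = 1 (diagonal).
  r[X,Y] = -0.6667 / (1.291 · 3.1091) = -0.6667 / 4.0139 = -0.1661
  r[X,Z] = 0.8333 / (1.291 · 2.8723) = 0.8333 / 3.7081 = 0.2247
  r[Y,Y] = 1 (diagonal).
  r[Y,Z] = 2.8333 / (3.1091 · 2.8723) = 2.8333 / 8.9303 = 0.3173
  r[Z,Z] = 1 (diagonal).

R is symmetric with unit diagonal. Assembling:

R = [[1, -0.1661, 0.2247],
 [-0.1661, 1, 0.3173],
 [0.2247, 0.3173, 1]]


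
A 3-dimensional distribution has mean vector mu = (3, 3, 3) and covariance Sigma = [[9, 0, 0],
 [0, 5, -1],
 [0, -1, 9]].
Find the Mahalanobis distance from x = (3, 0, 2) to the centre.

Step 1 — centre the observation: (x - mu) = (0, -3, -1).

Step 2 — invert Sigma (cofactor / det for 3×3, or solve directly):
  Sigma^{-1} = [[0.1111, 0, 0],
 [0, 0.2045, 0.0227],
 [0, 0.0227, 0.1136]].

Step 3 — form the quadratic (x - mu)^T · Sigma^{-1} · (x - mu):
  Sigma^{-1} · (x - mu) = (0, -0.6364, -0.1818).
  (x - mu)^T · [Sigma^{-1} · (x - mu)] = (0)·(0) + (-3)·(-0.6364) + (-1)·(-0.1818) = 2.0909.

Step 4 — take square root: d = √(2.0909) ≈ 1.446.

d(x, mu) = √(2.0909) ≈ 1.446


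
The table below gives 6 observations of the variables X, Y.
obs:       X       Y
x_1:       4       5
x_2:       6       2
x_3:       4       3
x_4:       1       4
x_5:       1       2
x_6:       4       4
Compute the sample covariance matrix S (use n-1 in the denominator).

Step 1 — column means:
  mean(X) = (4 + 6 + 4 + 1 + 1 + 4) / 6 = 20/6 = 3.3333
  mean(Y) = (5 + 2 + 3 + 4 + 2 + 4) / 6 = 20/6 = 3.3333

Step 2 — sample covariance S[i,j] = (1/(n-1)) · Σ_k (x_{k,i} - mean_i) · (x_{k,j} - mean_j), with n-1 = 5.
  S[X,X] = ((0.6667)·(0.6667) + (2.6667)·(2.6667) + (0.6667)·(0.6667) + (-2.3333)·(-2.3333) + (-2.3333)·(-2.3333) + (0.6667)·(0.6667)) / 5 = 19.3333/5 = 3.8667
  S[X,Y] = ((0.6667)·(1.6667) + (2.6667)·(-1.3333) + (0.6667)·(-0.3333) + (-2.3333)·(0.6667) + (-2.3333)·(-1.3333) + (0.6667)·(0.6667)) / 5 = -0.6667/5 = -0.1333
  S[Y,Y] = ((1.6667)·(1.6667) + (-1.3333)·(-1.3333) + (-0.3333)·(-0.3333) + (0.6667)·(0.6667) + (-1.3333)·(-1.3333) + (0.6667)·(0.6667)) / 5 = 7.3333/5 = 1.4667

S is symmetric (S[j,i] = S[i,j]). Assembling:

S = [[3.8667, -0.1333],
 [-0.1333, 1.4667]]


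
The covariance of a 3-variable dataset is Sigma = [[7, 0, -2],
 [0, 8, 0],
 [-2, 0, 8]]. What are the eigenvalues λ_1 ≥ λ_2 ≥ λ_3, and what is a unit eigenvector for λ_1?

Step 1 — characteristic polynomial p(λ) = det(λI - Sigma) = λ³ - tr·λ² + c_1·λ - det, where tr = trace, c_1 = sum of the principal 2×2 minors, det = det(Sigma):
  tr = 7 + 8 + 8 = 23,
  c_1 = (7·8 - (0)²) + (7·8 - (-2)²) + (8·8 - (0)²) = 56 + 52 + 64 = 172,
  det = 7·(8·8 - (0)²) - (0)·((0)·8 - (0)·(-2)) + (-2)·((0)·(0) - 8·(-2)) = 7·(64) - (0)·(0) + (-2)·(16) = 416.
  So p(λ) = λ³ - 23λ² + 172λ - 416.
Step 2 — look for an integer root (rational root theorem: any rational root is an integer divisor of 416). Testing λ = 8:
  p(8) = 512 - 1472 + 1376 - 416 = 0  ✓
  Dividing out (λ - 8): p(λ) = (λ - 8)(λ² - 15λ + 52).
Step 3 — remaining eigenvalues from the quadratic λ² - 15λ + 52 = 0:
  Δ = 15² - 4·52 = 225 - 208 = 17,  λ = (15 ± √17)/2 = (15 ± 4.1231)/2 ≈ 9.5616 or 5.4384.
  Sorted: λ_1 = 9.5616,  λ_2 = 8,  λ_3 = 5.4384  (check: sum = 23 = tr ✓).

Step 4 — unit eigenvector for λ_1 ≈ 9.5616: v spans the null space of (Sigma - λ_1 I), whose rows are
  r_1 = (-2.5616, 0, -2),  r_2 = (0, -1.5616, 0),  r_3 = (-2, 0, -1.5616).
  v is orthogonal to every row, so take v ∝ r_1 × r_2 = ((0)·(0) - (-2)·(-1.5616), (-2)·(0) - (-2.5616)·(0), (-2.5616)·(-1.5616) - (0)·(0)) ≈ (-3.1231, 0, 4).
  Rescale (multiply by -1 so the first nonzero entry is positive): u = (3.1231, 0, -4).
  ||u|| = √((3.1231)² + (0)² + (-4)²) = √(25.7538) ≈ 5.0748,  v_1 = u/||u|| ≈ (0.6154, 0, -0.7882) (||v_1|| = 1).

λ_1 = 9.5616,  λ_2 = 8,  λ_3 = 5.4384;  v_1 ≈ (0.6154, 0, -0.7882)
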